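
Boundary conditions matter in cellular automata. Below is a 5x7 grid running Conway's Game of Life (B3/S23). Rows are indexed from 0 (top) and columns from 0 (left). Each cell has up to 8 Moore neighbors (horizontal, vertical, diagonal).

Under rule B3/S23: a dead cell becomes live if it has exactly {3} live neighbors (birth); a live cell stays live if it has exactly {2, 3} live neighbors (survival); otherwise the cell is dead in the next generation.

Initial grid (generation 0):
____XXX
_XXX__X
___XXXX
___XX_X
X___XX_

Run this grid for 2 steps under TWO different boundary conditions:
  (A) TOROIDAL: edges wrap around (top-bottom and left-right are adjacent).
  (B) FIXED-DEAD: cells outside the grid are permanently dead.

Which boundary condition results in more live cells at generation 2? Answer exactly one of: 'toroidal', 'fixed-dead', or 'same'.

Answer: fixed-dead

Derivation:
Under TOROIDAL boundary, generation 2:
_XX____
_XX____
_______
X_____X
X______
Population = 7

Under FIXED-DEAD boundary, generation 2:
__XXXX_
__X_X_X
_______
____X_X
____XX_
Population = 11

Comparison: toroidal=7, fixed-dead=11 -> fixed-dead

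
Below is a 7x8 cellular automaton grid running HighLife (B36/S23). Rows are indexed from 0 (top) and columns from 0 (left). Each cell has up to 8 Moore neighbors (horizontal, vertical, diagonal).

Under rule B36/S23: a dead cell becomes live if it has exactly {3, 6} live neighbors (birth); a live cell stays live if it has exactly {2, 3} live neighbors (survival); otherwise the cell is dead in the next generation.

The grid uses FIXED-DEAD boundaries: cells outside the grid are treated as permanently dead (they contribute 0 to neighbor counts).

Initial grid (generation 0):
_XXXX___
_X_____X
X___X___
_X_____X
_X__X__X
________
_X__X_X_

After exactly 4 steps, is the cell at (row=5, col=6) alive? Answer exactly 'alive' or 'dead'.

Simulating step by step:
Generation 0 (given above): 16 live cells
Generation 1: 11 live cells
_XXX____
XX__X___
XX______
XX______
________
_____X__
________
Generation 2: 8 live cells
XXXX____
___X____
__X_____
XX______
________
________
________
Generation 3: 7 live cells
_XXX____
___X____
_XX_____
_X______
________
________
________
Generation 4: 8 live cells
__XX____
__XX____
_XX_____
_XX_____
________
________
________

Cell (5,6) at generation 4: 0 -> dead

Answer: dead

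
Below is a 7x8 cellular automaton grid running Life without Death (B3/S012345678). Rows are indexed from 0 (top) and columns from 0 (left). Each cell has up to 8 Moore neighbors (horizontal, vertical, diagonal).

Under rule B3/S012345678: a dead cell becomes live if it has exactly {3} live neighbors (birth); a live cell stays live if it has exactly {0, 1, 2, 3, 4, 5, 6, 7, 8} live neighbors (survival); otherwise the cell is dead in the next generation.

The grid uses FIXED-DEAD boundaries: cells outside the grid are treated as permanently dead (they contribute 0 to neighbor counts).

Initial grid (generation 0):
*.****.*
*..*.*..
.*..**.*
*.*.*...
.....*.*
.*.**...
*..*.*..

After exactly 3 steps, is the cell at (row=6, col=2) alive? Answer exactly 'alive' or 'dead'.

Simulating step by step:
Generation 0 (given above): 24 live cells
Generation 1: 37 live cells
********
*..*.*..
***.****
*****...
.**..*.*
.******.
*.**.*..
Generation 2: 40 live cells
********
*..*.*..
***.****
*****..*
.**..*.*
*******.
*.**.**.
Generation 3: 41 live cells
********
*..*.*..
***.****
*****..*
.**..*.*
********
*.**.**.

Cell (6,2) at generation 3: 1 -> alive

Answer: alive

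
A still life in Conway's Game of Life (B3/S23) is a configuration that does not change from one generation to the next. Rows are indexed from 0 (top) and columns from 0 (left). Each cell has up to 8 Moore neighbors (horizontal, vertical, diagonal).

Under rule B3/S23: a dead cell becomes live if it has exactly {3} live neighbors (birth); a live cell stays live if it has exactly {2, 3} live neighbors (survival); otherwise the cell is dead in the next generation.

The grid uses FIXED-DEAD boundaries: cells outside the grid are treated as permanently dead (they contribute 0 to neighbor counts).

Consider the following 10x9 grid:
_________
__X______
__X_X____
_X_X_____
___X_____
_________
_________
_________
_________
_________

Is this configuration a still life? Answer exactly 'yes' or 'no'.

Answer: no

Derivation:
Compute generation 1 and compare to generation 0 (given above):
Generation 1:
_________
___X_____
_XX______
___XX____
__X______
_________
_________
_________
_________
_________
Cell (1,2) differs: gen0=1 vs gen1=0 -> NOT a still life.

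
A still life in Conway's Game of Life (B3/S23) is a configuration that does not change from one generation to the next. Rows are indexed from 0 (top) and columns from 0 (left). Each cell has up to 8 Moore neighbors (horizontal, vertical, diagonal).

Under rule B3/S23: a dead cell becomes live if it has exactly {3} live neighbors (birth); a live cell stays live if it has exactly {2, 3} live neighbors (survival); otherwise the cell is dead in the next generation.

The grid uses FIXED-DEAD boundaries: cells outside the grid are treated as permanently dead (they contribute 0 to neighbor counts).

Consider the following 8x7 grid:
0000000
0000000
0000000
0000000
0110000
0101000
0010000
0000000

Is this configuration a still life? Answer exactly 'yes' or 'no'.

Compute generation 1 and compare to generation 0 (given above):
Generation 1:
0000000
0000000
0000000
0000000
0110000
0101000
0010000
0000000
The grids are IDENTICAL -> still life.

Answer: yes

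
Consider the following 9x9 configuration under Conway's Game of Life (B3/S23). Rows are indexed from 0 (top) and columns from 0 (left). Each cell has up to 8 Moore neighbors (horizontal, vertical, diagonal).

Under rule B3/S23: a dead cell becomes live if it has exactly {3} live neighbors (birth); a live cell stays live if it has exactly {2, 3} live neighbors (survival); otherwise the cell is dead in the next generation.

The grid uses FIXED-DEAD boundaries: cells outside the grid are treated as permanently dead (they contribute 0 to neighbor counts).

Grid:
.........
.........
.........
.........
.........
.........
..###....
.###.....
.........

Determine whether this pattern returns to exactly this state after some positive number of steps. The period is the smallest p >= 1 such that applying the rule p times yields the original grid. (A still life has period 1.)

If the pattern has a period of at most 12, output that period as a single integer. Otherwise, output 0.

Simulating and comparing each generation to the original:
Gen 0 (original, given above): 6 live cells
Gen 1: 6 live cells, differs from original
Gen 2: 6 live cells, MATCHES original -> period = 2

Answer: 2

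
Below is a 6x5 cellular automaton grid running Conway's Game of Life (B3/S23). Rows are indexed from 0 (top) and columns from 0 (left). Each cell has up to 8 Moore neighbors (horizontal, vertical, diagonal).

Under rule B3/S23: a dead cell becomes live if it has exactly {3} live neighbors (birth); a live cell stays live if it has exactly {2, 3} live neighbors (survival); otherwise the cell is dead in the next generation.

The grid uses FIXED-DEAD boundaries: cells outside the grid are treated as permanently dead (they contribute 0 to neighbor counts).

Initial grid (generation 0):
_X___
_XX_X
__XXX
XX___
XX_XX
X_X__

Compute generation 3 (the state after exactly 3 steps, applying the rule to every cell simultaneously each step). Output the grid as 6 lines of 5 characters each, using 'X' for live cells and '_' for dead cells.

Answer: X__X_
___X_
X____
X____
_X_X_
_X_X_

Derivation:
Simulating step by step:
Generation 0 (given above): 15 live cells
Generation 1: 11 live cells
_XX__
_X__X
X___X
X____
___X_
X_XX_
Generation 2: 13 live cells
_XX__
XXXX_
XX___
_____
_XXX_
__XX_
Generation 3: 9 live cells
(generation 3 grid is the final answer)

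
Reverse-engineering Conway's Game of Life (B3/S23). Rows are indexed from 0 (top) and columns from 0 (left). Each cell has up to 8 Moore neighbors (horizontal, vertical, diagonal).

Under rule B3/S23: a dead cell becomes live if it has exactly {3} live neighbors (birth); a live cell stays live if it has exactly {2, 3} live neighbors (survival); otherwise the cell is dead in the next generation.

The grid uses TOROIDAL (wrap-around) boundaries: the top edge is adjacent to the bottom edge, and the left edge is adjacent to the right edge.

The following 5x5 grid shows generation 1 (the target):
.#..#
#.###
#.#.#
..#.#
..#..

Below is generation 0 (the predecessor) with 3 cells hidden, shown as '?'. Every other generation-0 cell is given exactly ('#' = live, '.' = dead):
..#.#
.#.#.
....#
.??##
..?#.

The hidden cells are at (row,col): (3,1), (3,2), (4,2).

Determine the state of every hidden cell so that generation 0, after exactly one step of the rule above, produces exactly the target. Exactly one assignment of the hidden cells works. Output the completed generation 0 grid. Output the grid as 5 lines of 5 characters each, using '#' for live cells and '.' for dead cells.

Answer: ..#.#
.#.#.
....#
...##
..##.

Derivation:
Hidden generation-0 cells (in order): (3,1), (3,2), (4,2).
A hidden cell only influences target cells in its own 3x3 neighborhood. Try each of the 2^3 = 8 assignments, step the completed generation 0 forward once under B3/S23, and compare with the target:
  (3,1)=. (3,2)=. (4,2)=. -> step gives (0,1)='.' but target has '#' -> reject
  (3,1)=. (3,2)=. (4,2)=# -> step reproduces the target at every cell -> ACCEPT
  (3,1)=. (3,2)=# (4,2)=. -> step gives (0,1)='.' but target has '#' -> reject
  (3,1)=. (3,2)=# (4,2)=# -> step gives (2,2)='.' but target has '#' -> reject
  (3,1)=# (3,2)=. (4,2)=. -> step gives (0,1)='.' but target has '#' -> reject
  (3,1)=# (3,2)=. (4,2)=# -> step gives (2,0)='.' but target has '#' -> reject
  (3,1)=# (3,2)=# (4,2)=. -> step gives (0,1)='.' but target has '#' -> reject
  (3,1)=# (3,2)=# (4,2)=# -> step gives (2,0)='.' but target has '#' -> reject
Unique solution: (3,1)=dead, (3,2)=dead, (4,2)=live.
Check: live-neighbor counts of every cell in the completed generation 0:
23452
31333
31343
21343
22354
Applying B3/S23 to generation 0 with these counts gives:
.#..#
#.###
#.#.#
..#.#
..#..
which matches the target exactly.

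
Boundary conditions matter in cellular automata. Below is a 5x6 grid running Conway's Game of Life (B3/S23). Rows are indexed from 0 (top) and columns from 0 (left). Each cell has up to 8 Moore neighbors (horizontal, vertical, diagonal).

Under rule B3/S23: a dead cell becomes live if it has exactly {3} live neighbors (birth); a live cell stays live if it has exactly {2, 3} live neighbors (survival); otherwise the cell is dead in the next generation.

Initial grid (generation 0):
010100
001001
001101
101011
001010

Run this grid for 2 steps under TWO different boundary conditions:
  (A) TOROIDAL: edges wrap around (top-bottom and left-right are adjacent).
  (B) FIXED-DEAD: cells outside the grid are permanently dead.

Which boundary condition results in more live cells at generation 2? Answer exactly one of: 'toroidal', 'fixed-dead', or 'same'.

Answer: toroidal

Derivation:
Under TOROIDAL boundary, generation 2:
000110
110100
101000
001001
101010
Population = 12

Under FIXED-DEAD boundary, generation 2:
000000
011000
011000
011101
000011
Population = 10

Comparison: toroidal=12, fixed-dead=10 -> toroidal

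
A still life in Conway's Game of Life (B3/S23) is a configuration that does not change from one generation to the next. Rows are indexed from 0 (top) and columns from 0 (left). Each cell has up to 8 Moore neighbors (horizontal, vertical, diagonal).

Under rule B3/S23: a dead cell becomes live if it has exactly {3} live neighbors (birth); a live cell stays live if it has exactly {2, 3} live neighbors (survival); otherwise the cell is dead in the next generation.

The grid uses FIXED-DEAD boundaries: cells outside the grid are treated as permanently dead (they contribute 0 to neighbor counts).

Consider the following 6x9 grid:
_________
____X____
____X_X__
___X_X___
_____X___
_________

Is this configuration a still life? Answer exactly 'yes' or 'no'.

Compute generation 1 and compare to generation 0 (given above):
Generation 1:
_________
_____X___
___XX____
_____XX__
____X____
_________
Cell (1,4) differs: gen0=1 vs gen1=0 -> NOT a still life.

Answer: no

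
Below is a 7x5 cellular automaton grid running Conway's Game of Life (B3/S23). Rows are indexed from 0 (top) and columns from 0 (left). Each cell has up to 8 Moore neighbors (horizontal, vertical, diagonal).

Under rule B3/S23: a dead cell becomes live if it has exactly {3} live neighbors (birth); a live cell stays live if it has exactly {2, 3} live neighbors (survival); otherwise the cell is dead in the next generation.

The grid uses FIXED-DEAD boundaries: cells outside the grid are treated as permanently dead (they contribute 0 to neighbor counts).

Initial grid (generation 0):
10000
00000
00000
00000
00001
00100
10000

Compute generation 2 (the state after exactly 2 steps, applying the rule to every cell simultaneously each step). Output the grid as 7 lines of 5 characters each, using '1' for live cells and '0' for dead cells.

Simulating step by step:
Generation 0 (given above): 4 live cells
Generation 1: 0 live cells
00000
00000
00000
00000
00000
00000
00000
Generation 2: 0 live cells
(generation 2 grid is the final answer)

Answer: 00000
00000
00000
00000
00000
00000
00000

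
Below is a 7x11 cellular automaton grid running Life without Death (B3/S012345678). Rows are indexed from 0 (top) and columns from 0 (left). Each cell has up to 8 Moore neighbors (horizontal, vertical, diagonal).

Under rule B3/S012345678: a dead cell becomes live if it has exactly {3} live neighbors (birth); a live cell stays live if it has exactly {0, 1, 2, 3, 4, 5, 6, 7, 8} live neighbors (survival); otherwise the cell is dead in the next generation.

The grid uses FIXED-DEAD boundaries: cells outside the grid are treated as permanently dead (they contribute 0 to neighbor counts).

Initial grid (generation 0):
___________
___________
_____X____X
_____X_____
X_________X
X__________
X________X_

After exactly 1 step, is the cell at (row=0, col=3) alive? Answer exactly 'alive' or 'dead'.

Simulating step by step:
Generation 0 (given above): 8 live cells
Generation 1: 9 live cells
___________
___________
_____X____X
_____X_____
X_________X
XX_________
X________X_

Cell (0,3) at generation 1: 0 -> dead

Answer: dead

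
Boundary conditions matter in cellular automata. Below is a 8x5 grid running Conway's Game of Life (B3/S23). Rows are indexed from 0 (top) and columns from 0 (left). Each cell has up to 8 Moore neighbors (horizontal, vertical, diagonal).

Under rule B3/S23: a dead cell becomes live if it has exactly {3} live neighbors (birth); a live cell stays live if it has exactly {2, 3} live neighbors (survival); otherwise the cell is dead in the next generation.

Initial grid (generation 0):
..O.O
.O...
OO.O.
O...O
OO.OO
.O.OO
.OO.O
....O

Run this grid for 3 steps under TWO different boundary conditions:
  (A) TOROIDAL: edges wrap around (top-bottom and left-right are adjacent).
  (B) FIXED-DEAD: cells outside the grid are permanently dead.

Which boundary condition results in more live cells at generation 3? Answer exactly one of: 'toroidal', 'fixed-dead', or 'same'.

Under TOROIDAL boundary, generation 3:
O..OO
.O.OO
.....
O..O.
O....
O.O..
..OO.
.....
Population = 13

Under FIXED-DEAD boundary, generation 3:
.....
.O...
..OO.
.OOO.
.O...
.OOO.
.....
..OO.
Population = 12

Comparison: toroidal=13, fixed-dead=12 -> toroidal

Answer: toroidal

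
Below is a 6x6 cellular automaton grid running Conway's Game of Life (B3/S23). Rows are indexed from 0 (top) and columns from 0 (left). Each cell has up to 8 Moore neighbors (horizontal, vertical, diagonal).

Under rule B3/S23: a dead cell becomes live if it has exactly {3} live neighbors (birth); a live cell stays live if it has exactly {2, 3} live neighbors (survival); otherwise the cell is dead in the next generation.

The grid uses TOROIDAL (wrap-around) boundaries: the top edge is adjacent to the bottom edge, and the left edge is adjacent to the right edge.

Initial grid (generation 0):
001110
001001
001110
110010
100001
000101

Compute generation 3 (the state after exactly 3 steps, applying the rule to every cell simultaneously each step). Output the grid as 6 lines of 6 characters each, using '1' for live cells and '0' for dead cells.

Simulating step by step:
Generation 0 (given above): 15 live cells
Generation 1: 16 live cells
001001
010001
101010
111010
010000
101101
Generation 2: 18 live cells
001101
011111
001010
101000
000010
101111
Generation 3: 13 live cells
(generation 3 grid is the final answer)

Answer: 000000
110001
100010
010001
101010
111000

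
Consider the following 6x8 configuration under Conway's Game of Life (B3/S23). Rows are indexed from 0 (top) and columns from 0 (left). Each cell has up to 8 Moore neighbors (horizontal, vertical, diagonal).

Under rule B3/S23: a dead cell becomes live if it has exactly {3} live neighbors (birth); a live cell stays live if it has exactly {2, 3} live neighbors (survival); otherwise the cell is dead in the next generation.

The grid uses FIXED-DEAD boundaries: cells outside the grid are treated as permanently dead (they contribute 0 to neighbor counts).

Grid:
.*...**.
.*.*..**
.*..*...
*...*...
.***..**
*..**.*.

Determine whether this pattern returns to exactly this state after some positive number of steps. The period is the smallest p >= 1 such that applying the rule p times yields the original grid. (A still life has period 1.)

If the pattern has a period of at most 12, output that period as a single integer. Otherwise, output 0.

Simulating and comparing each generation to the original:
Gen 0 (original, given above): 20 live cells
Gen 1: 29 live cells, differs from original
Gen 2: 15 live cells, differs from original
Gen 3: 15 live cells, differs from original
Gen 4: 7 live cells, differs from original
Gen 5: 7 live cells, differs from original
Gen 6: 4 live cells, differs from original
Gen 7: 4 live cells, differs from original
Gen 8: 4 live cells, differs from original
Gen 9: 7 live cells, differs from original
Gen 10: 6 live cells, differs from original
Gen 11: 6 live cells, differs from original
Gen 12: 8 live cells, differs from original
No period found within 12 steps.

Answer: 0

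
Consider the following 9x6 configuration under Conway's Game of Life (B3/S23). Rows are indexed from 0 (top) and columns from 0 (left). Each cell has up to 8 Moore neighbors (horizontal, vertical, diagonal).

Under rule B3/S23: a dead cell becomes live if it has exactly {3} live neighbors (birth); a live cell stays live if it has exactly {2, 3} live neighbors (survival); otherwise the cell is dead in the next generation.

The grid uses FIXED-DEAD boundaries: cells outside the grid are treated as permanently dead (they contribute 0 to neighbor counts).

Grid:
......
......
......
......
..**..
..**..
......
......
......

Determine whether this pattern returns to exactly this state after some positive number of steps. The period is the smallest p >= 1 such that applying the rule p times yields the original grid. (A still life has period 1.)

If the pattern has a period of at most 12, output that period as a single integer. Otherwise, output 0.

Simulating and comparing each generation to the original:
Gen 0 (original, given above): 4 live cells
Gen 1: 4 live cells, MATCHES original -> period = 1

Answer: 1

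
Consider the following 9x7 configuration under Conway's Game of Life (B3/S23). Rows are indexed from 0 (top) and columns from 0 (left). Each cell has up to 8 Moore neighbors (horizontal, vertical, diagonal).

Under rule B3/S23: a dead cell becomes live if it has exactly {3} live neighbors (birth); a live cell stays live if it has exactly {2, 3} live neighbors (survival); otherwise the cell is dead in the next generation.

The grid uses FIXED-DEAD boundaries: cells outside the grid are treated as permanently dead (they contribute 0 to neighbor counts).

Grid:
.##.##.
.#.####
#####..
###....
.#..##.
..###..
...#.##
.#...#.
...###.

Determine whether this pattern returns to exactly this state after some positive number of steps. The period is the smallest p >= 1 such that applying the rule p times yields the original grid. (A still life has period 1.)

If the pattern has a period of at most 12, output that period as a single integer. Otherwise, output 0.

Simulating and comparing each generation to the original:
Gen 0 (original, given above): 31 live cells
Gen 1: 17 live cells, differs from original
Gen 2: 16 live cells, differs from original
Gen 3: 11 live cells, differs from original
Gen 4: 8 live cells, differs from original
Gen 5: 8 live cells, differs from original
Gen 6: 11 live cells, differs from original
Gen 7: 11 live cells, differs from original
Gen 8: 9 live cells, differs from original
Gen 9: 11 live cells, differs from original
Gen 10: 9 live cells, differs from original
Gen 11: 10 live cells, differs from original
Gen 12: 7 live cells, differs from original
No period found within 12 steps.

Answer: 0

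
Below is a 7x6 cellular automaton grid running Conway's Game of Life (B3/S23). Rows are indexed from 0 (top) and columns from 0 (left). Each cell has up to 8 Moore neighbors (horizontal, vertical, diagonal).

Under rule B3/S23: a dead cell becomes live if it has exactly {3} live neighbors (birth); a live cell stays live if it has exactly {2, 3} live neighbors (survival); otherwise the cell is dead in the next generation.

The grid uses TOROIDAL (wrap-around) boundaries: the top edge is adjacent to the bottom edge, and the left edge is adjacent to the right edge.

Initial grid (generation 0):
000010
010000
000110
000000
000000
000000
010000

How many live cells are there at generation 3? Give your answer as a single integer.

Simulating step by step:
Generation 0 (given above): 5 live cells
Generation 1: 2 live cells
000000
000110
000000
000000
000000
000000
000000
Generation 2: 0 live cells
000000
000000
000000
000000
000000
000000
000000
Generation 3: 0 live cells
000000
000000
000000
000000
000000
000000
000000
Population at generation 3: 0

Answer: 0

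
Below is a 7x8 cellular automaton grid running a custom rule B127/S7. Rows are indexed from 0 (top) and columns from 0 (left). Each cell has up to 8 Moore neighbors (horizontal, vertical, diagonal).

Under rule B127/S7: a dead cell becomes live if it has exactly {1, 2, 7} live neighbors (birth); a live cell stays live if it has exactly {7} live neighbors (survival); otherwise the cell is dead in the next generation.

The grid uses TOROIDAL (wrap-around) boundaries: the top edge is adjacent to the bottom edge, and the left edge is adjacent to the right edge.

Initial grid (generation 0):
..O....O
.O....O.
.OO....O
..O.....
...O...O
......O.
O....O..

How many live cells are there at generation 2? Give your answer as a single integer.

Answer: 15

Derivation:
Simulating step by step:
Generation 0 (given above): 13 live cells
Generation 1: 27 live cells
...OOO..
...O.O..
...O.OO.
....O.OO
OOO.OOO.
OOOOOO..
.OOOO...
Generation 2: 15 live cells
OO....O.
....O..O
O.O.....
.....O..
........
.OOO....
...OO.OO
Population at generation 2: 15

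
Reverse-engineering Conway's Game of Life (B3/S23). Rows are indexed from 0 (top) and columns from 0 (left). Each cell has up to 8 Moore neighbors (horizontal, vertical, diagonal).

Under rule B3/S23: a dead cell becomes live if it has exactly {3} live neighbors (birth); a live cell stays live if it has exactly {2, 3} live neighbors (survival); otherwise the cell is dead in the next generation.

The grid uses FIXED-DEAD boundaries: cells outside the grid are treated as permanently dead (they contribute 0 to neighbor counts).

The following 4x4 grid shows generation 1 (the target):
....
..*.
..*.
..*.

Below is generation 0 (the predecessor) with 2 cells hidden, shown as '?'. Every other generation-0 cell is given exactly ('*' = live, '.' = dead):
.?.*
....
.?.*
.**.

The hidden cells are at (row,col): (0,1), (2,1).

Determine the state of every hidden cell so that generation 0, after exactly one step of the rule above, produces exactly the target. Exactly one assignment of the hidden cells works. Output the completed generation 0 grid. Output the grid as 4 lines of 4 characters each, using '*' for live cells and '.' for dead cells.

Hidden generation-0 cells (in order): (0,1), (2,1).
A hidden cell only influences target cells in its own 3x3 neighborhood. Try each of the 2^2 = 4 assignments, step the completed generation 0 forward once under B3/S23, and compare with the target:
  (0,1)=. (2,1)=. -> step gives (1,2)='.' but target has '*' -> reject
  (0,1)=. (2,1)=* -> step gives (2,1)='*' but target has '.' -> reject
  (0,1)=* (2,1)=. -> step reproduces the target at every cell -> ACCEPT
  (0,1)=* (2,1)=* -> step gives (1,2)='.' but target has '*' -> reject
Unique solution: (0,1)=live, (2,1)=dead.
Check: live-neighbor counts of every cell in the completed generation 0:
1020
1132
1231
1122
Applying B3/S23 to generation 0 with these counts gives:
....
..*.
..*.
..*.
which matches the target exactly.

Answer: .*.*
....
...*
.**.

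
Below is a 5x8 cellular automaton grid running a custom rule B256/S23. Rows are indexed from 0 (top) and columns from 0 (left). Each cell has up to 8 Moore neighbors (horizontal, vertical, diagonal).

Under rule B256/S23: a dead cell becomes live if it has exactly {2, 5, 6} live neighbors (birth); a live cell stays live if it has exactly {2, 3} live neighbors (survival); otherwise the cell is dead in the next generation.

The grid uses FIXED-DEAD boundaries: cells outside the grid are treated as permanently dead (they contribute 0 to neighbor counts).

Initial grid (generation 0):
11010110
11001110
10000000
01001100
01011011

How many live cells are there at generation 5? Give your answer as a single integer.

Answer: 15

Derivation:
Simulating step by step:
Generation 0 (given above): 19 live cells
Generation 1: 20 live cells
11000011
00011011
10110100
01001101
10011010
Generation 2: 19 live cells
00111011
00011001
00101010
01010000
01111011
Generation 3: 20 live cells
00101011
01000101
01111001
11100000
11011100
Generation 4: 20 live cells
01010011
11110111
00011100
00011010
10011000
Generation 5: 15 live cells
01110001
11001001
10100010
00000100
00111000
Population at generation 5: 15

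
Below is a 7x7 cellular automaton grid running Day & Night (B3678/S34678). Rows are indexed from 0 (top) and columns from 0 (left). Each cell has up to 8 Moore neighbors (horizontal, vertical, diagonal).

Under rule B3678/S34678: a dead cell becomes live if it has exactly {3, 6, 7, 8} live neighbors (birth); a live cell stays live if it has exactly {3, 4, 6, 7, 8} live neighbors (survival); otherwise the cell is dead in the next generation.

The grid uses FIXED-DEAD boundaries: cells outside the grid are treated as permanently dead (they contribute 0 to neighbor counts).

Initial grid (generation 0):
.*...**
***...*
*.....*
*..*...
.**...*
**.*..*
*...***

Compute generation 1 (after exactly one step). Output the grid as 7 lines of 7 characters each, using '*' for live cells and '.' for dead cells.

Answer: ***....
**....*
*.*....
..*....
.***...
**..*.*
.*...*.

Derivation:
Simulating step by step:
Generation 0 (given above): 22 live cells
Generation 1: 18 live cells
(generation 1 grid is the final answer)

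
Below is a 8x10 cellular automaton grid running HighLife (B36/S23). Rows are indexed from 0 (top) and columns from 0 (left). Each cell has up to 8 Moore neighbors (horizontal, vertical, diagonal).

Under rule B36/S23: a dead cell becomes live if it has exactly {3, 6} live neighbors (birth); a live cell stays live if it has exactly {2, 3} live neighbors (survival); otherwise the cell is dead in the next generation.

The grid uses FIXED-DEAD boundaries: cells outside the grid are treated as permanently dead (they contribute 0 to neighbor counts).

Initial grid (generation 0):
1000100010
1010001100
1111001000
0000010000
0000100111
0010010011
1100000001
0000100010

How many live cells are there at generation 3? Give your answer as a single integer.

Simulating step by step:
Generation 0 (given above): 26 live cells
Generation 1: 31 live cells
0100000100
1110011100
1011011100
0111111110
0000111101
0100000100
0100000001
0000000000
Generation 2: 15 live cells
1110000100
1001110010
1000100000
0100000000
0100000000
0000010100
0000000000
0000000000
Generation 3: 17 live cells
1111100000
1011110000
1101110000
1100000000
0000000000
0000000000
0000000000
0000000000
Population at generation 3: 17

Answer: 17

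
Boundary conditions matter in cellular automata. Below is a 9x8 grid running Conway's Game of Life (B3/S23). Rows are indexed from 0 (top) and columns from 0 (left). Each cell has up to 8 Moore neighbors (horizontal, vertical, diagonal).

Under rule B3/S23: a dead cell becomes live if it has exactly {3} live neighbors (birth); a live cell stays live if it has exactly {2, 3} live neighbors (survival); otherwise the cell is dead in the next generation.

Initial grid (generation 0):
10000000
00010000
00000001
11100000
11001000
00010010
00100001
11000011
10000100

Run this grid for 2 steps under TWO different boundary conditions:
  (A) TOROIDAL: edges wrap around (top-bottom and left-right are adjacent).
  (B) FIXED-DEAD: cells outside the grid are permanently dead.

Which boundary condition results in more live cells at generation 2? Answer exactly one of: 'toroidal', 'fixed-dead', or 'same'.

Under TOROIDAL boundary, generation 2:
00000000
01000000
11100000
00110001
00010010
00010001
00010001
01100000
00000000
Population = 15

Under FIXED-DEAD boundary, generation 2:
00000000
00000000
01100000
10110000
10010000
10010000
00010011
00000011
11000011
Population = 18

Comparison: toroidal=15, fixed-dead=18 -> fixed-dead

Answer: fixed-dead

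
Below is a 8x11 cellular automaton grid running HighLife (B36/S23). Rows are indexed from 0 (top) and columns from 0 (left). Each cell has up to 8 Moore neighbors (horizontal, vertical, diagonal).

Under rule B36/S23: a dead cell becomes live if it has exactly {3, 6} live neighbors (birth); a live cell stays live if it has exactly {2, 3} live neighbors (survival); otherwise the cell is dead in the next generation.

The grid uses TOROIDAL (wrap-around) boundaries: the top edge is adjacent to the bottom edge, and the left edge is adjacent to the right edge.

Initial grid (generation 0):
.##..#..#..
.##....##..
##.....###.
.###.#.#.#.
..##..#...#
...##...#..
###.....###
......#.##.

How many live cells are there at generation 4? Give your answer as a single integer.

Simulating step by step:
Generation 0 (given above): 35 live cells
Generation 1: 27 live cells
.##...#....
......#....
#.##.....##
...##..#.#.
.#...#####.
....#..##..
####......#
...........
Generation 2: 28 live cells
...........
#..#......#
..###...###
##.###.##..
...#.#...#.
...###....#
####.......
...#.......
Generation 3: 25 live cells
...........
#.###.....#
.....#.##..
##...###...
#.......###
##...#....#
##.........
.#.#.......
Generation 4: 22 live cells
##..#......
...##......
..##.#.##.#
##...#.....
.....#.###.
...........
..........#
###........
Population at generation 4: 22

Answer: 22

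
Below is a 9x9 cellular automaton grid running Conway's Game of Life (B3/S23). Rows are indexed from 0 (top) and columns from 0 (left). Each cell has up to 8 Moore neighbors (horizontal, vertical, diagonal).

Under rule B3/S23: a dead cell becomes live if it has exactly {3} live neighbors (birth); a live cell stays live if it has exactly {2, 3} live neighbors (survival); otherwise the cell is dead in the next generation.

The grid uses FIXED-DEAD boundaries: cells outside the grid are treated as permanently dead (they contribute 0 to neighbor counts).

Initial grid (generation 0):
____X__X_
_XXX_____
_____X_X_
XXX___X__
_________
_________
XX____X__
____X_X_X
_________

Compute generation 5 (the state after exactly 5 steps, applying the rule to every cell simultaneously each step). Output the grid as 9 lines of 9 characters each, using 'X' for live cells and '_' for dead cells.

Simulating step by step:
Generation 0 (given above): 17 live cells
Generation 1: 16 live cells
__XX_____
__XXX_X__
X__X__X__
_X____X__
_X_______
_________
_____X_X_
_____X_X_
_________
Generation 2: 13 live cells
__X_X____
_X__XX___
_X_XX_XX_
XXX______
_________
_________
_________
_________
_________
Generation 3: 13 live cells
___XXX___
_X____X__
___XX_X__
XXXX_____
_X_______
_________
_________
_________
_________
Generation 4: 14 live cells
____XX___
__X___X__
X__XXX___
XX_XX____
XX_______
_________
_________
_________
_________
Generation 5: 9 live cells
(generation 5 grid is the final answer)

Answer: _____X___
______X__
X____X___
___X_X___
XXX______
_________
_________
_________
_________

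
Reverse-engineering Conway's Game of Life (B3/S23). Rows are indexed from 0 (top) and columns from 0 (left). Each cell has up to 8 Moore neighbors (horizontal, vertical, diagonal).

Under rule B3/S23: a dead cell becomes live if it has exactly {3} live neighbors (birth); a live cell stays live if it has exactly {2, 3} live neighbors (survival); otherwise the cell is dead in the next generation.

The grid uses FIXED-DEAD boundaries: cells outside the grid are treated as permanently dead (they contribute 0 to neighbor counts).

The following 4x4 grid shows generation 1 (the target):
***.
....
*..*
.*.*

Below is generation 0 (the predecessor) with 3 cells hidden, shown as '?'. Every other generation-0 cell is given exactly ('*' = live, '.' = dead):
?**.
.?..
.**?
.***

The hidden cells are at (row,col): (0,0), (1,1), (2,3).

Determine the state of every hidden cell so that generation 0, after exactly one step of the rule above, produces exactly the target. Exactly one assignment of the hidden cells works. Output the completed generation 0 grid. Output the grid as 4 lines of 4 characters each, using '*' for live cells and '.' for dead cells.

Hidden generation-0 cells (in order): (0,0), (1,1), (2,3).
A hidden cell only influences target cells in its own 3x3 neighborhood. Try each of the 2^3 = 8 assignments, step the completed generation 0 forward once under B3/S23, and compare with the target:
  (0,0)=. (1,1)=. (2,3)=. -> step gives (0,0)='.' but target has '*' -> reject
  (0,0)=. (1,1)=. (2,3)=* -> step gives (0,0)='.' but target has '*' -> reject
  (0,0)=. (1,1)=* (2,3)=. -> step gives (0,0)='.' but target has '*' -> reject
  (0,0)=. (1,1)=* (2,3)=* -> step gives (0,0)='.' but target has '*' -> reject
  (0,0)=* (1,1)=. (2,3)=. -> step gives (0,0)='.' but target has '*' -> reject
  (0,0)=* (1,1)=. (2,3)=* -> step gives (0,0)='.' but target has '*' -> reject
  (0,0)=* (1,1)=* (2,3)=. -> step reproduces the target at every cell -> ACCEPT
  (0,0)=* (1,1)=* (2,3)=* -> step gives (1,3)='*' but target has '.' -> reject
Unique solution: (0,0)=live, (1,1)=live, (2,3)=dead.
Check: live-neighbor counts of every cell in the completed generation 0:
2321
4552
3453
2342
Applying B3/S23 to generation 0 with these counts gives:
***.
....
*..*
.*.*
which matches the target exactly.

Answer: ***.
.*..
.**.
.***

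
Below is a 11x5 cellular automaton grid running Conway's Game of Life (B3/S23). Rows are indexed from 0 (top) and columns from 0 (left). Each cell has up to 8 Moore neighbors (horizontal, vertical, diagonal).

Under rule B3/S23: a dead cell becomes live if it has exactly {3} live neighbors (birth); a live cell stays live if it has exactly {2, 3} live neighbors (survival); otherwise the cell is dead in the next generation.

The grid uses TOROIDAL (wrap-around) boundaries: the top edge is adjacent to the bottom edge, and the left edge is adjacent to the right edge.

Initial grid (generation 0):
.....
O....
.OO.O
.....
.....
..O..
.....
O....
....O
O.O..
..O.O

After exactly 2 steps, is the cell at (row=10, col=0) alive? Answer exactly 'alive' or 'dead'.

Simulating step by step:
Generation 0 (given above): 11 live cells
Generation 1: 12 live cells
.....
OO...
OO...
.....
.....
.....
.....
.....
OO..O
OO..O
.O.O.
Generation 2: 14 live cells
OOO..
OO...
OO...
.....
.....
.....
.....
O....
.O..O
...O.
.OO.O

Cell (10,0) at generation 2: 0 -> dead

Answer: dead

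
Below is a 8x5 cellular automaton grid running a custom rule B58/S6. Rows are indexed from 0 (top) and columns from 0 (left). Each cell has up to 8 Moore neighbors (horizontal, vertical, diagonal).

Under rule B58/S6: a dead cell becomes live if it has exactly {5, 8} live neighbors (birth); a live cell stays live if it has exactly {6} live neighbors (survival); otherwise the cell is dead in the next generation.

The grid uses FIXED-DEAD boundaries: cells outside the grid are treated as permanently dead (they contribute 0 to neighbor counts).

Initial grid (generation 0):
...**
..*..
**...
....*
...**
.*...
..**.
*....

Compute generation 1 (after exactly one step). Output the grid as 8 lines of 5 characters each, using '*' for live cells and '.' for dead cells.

Simulating step by step:
Generation 0 (given above): 12 live cells
Generation 1: 0 live cells
(generation 1 grid is the final answer)

Answer: .....
.....
.....
.....
.....
.....
.....
.....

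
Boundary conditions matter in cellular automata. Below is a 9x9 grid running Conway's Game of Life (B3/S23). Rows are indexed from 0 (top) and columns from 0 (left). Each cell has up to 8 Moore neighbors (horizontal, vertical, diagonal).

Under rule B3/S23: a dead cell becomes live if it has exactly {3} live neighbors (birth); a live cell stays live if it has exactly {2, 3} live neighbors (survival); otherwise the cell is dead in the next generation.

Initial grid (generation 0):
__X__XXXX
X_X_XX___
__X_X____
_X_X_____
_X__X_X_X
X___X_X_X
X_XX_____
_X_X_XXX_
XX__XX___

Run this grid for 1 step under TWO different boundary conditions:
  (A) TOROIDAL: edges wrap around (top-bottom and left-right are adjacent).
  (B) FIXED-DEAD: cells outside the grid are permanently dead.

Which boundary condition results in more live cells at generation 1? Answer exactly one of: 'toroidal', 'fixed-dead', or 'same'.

Under TOROIDAL boundary, generation 1:
__X____XX
__X_X__XX
__X_XX___
XX_XXX___
_XXXX___X
__X_X___X
X_XX_____
___X_XX_X
XX_X_____
Population = 33

Under FIXED-DEAD boundary, generation 1:
_X_XXXXX_
__X_X__X_
__X_XX___
_X_XXX___
XXXXX____
X_X_X____
X_XX_____
___X_XX__
XXX_XX___
Population = 35

Comparison: toroidal=33, fixed-dead=35 -> fixed-dead

Answer: fixed-dead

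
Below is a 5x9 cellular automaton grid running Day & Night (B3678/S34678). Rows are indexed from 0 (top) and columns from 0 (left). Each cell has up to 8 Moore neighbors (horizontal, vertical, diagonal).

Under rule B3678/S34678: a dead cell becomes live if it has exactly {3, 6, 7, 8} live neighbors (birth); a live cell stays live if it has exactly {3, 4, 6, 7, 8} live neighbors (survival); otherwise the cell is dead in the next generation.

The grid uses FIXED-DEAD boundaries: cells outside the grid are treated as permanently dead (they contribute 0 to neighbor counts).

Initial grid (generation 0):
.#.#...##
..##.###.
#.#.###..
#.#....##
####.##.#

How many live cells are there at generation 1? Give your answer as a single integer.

Answer: 17

Derivation:
Simulating step by step:
Generation 0 (given above): 25 live cells
Generation 1: 17 live cells
....#..#.
..##.#.##
..#.##..#
###....#.
.##......
Population at generation 1: 17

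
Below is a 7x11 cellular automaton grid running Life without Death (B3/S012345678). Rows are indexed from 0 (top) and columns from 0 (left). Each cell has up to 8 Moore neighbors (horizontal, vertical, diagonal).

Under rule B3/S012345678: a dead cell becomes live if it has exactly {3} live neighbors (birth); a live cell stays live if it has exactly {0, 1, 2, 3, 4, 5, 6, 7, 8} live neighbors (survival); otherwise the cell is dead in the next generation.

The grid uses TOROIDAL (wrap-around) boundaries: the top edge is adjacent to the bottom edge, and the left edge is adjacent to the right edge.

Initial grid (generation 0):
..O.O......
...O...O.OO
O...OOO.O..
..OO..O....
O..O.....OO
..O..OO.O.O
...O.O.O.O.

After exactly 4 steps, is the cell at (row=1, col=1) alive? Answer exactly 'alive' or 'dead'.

Answer: alive

Derivation:
Simulating step by step:
Generation 0 (given above): 27 live cells
Generation 1: 49 live cells
..O.O.O..OO
...O..OOOOO
O.O.OOO.OOO
OOOO..OO.O.
OO.OOOOO.OO
O.OO.OOOO.O
..OO.O.OOO.
Generation 2: 52 live cells
..O.O.O..OO
.OOO..OOOOO
O.O.OOO.OOO
OOOO..OO.O.
OO.OOOOO.OO
O.OO.OOOO.O
O.OO.O.OOO.
Generation 3: 52 live cells
..O.O.O..OO
.OOO..OOOOO
O.O.OOO.OOO
OOOO..OO.O.
OO.OOOOO.OO
O.OO.OOOO.O
O.OO.O.OOO.
Generation 4: 52 live cells
..O.O.O..OO
.OOO..OOOOO
O.O.OOO.OOO
OOOO..OO.O.
OO.OOOOO.OO
O.OO.OOOO.O
O.OO.O.OOO.

Cell (1,1) at generation 4: 1 -> alive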